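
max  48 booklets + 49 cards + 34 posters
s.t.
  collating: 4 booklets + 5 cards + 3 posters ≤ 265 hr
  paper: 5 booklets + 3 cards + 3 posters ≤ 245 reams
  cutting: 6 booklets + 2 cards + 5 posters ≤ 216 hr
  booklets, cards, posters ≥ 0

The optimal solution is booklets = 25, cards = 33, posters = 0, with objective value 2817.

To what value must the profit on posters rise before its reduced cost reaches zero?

37

At the optimum: collating uses 265 of 265 (binding); paper uses 224 of 245 (slack = 21); cutting uses 216 of 216 (binding).
Since paper is not tight, its dual is 0.
From A_Bᵀ y = c: 4·y_collating + 6·y_cutting = 48; 5·y_collating + 2·y_cutting = 49.
This yields shadow prices y_collating = 9, y_cutting = 2.
posters enters the basis when its profit ≥ yᵀa₃ = 9·3 + 2·5 = 37.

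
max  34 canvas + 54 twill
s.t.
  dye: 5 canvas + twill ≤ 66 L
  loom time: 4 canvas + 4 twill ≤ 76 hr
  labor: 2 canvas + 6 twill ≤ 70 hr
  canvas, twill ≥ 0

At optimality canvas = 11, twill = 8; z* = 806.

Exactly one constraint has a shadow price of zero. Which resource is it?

dye

dye: 63/66 (slack 3)
loom time: 76/76 (binding)
labor: 70/70 (binding)
By complementary slackness, a constraint with positive slack has shadow price 0 → dye.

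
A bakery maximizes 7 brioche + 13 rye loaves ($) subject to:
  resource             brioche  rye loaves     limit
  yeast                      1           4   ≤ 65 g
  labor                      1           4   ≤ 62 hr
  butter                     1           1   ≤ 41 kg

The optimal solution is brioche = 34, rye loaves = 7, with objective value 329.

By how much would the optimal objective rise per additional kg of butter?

5

Check each constraint at x*: yeast 62/65 (slack 3); labor 62/62 (tight); butter 41/41 (tight).
Since yeast is not tight, its dual is 0.
The binding rows give the dual system: 1·y_labor + 1·y_butter = 7 and 4·y_labor + 1·y_butter = 13.
→ y_labor = 2 and y_butter = 5.
Shadow price of butter = 5.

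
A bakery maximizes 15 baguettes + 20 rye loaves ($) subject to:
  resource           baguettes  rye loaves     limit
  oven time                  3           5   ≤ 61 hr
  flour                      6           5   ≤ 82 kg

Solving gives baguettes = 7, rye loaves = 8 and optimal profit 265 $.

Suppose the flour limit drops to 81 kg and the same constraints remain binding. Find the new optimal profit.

264

Both oven time and flour are binding at x*.
Dual feasibility on the basic columns requires 3·y_oven time + 6·y_flour = 15, 5·y_oven time + 5·y_flour = 20.
→ y_oven time = 3 and y_flour = 1.
Δz = y_flour·Δb = 1 × (-1) = -1, so new z* = 265 − 1 = 264.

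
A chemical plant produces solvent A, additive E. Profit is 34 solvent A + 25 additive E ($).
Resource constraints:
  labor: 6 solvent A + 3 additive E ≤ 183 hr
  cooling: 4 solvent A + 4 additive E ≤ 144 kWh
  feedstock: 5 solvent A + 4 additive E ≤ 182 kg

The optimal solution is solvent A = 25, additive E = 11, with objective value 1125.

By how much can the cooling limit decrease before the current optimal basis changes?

22

Binding constraints: labor, cooling. The basis is B = [[6,3],[4,4]] with det 12.
Per unit decrease in cooling, x* moves by d = (0.25, -0.5).
The basis stays optimal until additive E reaches 0; allowable decrease = 22 kWh.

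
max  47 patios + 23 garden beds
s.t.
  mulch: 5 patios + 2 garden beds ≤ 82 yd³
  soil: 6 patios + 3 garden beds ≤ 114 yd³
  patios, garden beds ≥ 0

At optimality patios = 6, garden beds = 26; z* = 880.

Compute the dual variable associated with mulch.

1

Both mulch and soil are binding at x*.
Dual feasibility on the basic columns requires 5·y_mulch + 6·y_soil = 47, 2·y_mulch + 3·y_soil = 23.
Solving: y_mulch = 1, y_soil = 7.
Shadow price of mulch = 1.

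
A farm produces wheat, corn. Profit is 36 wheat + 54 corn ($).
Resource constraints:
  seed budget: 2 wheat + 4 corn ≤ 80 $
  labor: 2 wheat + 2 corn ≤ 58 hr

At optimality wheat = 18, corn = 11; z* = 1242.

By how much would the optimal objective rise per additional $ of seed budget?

9

Both seed budget and labor are binding at x*.
Dual feasibility on the basic columns requires 2·y_seed budget + 2·y_labor = 36, 4·y_seed budget + 2·y_labor = 54.
Solving: y_seed budget = 9, y_labor = 9.
Shadow price of seed budget = 9.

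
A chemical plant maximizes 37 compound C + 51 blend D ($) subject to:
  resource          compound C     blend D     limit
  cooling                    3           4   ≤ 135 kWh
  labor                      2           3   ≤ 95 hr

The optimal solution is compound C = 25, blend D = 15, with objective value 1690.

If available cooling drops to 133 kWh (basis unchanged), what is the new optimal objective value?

1672

At the optimum: cooling uses 135 of 135 (binding); labor uses 95 of 95 (binding).
The binding rows give the dual system: 3·y_cooling + 2·y_labor = 37 and 4·y_cooling + 3·y_labor = 51.
This yields shadow prices y_cooling = 9, y_labor = 5.
Δz = y_cooling·Δb = 9 × (-2) = -18, so new z* = 1690 − 18 = 1672.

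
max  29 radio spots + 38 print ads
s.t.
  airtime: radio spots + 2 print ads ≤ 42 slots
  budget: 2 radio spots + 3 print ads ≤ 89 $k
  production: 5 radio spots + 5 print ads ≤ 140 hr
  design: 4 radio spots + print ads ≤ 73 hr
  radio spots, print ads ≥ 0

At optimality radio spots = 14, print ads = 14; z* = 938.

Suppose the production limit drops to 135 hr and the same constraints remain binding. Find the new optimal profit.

918

Binding: airtime and production. Non-binding: budget (19 unused), design (3 unused).
Since budget, design are not tight, their duals are 0.
The binding rows give the dual system: 1·y_airtime + 5·y_production = 29 and 2·y_airtime + 5·y_production = 38.
Solving: y_airtime = 9, y_production = 4.
Δz = y_production·Δb = 4 × (-5) = -20, so new z* = 938 − 20 = 918.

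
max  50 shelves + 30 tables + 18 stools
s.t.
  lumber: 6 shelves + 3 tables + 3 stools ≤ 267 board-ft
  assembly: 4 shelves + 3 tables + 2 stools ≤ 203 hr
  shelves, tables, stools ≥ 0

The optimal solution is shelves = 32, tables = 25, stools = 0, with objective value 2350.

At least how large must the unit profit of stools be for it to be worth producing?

Check each constraint at x*: lumber 267/267 (tight); assembly 203/203 (tight).
The binding rows give the dual system: 6·y_lumber + 4·y_assembly = 50 and 3·y_lumber + 3·y_assembly = 30.
→ y_lumber = 5 and y_assembly = 5.
stools enters the basis when its profit ≥ yᵀa₃ = 5·3 + 5·2 = 25.

25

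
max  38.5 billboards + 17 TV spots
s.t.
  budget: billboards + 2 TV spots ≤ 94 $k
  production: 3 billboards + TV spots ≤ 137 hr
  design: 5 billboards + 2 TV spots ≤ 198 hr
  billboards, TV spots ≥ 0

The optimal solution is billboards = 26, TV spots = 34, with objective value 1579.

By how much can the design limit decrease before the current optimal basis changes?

104

Binding constraints: budget, design. The basis is B = [[1,2],[5,2]] with det -8.
Per unit decrease in design, x* moves by d = (-0.25, 0.125).
The basis stays optimal until billboards reaches 0; allowable decrease = 104 hr.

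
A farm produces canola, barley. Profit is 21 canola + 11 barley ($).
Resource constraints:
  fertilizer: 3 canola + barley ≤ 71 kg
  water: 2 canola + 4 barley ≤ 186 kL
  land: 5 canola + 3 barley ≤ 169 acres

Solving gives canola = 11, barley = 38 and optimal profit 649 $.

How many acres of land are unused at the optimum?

land used = 5·11 + 3·38 = 169; slack = 169 − 169 = 0.

0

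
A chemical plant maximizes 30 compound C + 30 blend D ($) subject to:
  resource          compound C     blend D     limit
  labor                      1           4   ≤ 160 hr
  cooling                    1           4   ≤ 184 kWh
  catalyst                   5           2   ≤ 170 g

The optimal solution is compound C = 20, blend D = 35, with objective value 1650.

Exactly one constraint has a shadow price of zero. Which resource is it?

cooling

labor: 160/160 (binding)
cooling: 160/184 (slack 24)
catalyst: 170/170 (binding)
By complementary slackness, a constraint with positive slack has shadow price 0 → cooling.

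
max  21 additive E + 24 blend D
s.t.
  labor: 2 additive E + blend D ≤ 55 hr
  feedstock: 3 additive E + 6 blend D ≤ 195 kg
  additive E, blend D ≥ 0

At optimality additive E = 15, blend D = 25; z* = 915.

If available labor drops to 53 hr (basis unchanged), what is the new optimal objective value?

903

Both labor and feedstock are binding at x*.
Dual feasibility on the basic columns requires 2·y_labor + 3·y_feedstock = 21, 1·y_labor + 6·y_feedstock = 24.
→ y_labor = 6 and y_feedstock = 3.
Δz = y_labor·Δb = 6 × (-2) = -12, so new z* = 915 − 12 = 903.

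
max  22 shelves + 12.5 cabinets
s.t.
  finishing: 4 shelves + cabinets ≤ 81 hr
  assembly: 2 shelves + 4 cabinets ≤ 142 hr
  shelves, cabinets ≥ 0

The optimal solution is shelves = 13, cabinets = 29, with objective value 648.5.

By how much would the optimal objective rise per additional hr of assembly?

2

At the optimum: finishing uses 81 of 81 (binding); assembly uses 142 of 142 (binding).
Dual feasibility on the basic columns requires 4·y_finishing + 2·y_assembly = 22, 1·y_finishing + 4·y_assembly = 12.5.
This yields shadow prices y_finishing = 4.5, y_assembly = 2.
Shadow price of assembly = 2.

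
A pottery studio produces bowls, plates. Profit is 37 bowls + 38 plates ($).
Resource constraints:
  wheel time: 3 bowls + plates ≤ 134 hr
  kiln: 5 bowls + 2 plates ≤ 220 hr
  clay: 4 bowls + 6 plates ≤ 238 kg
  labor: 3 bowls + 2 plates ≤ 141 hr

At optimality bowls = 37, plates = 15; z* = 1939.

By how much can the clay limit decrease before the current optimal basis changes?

12.5

Binding constraints: clay, labor. The basis is B = [[4,6],[3,2]] with det -10.
Per unit decrease in clay, x* moves by d = (0.2, -0.3).
The basis stays optimal until kiln becomes binding; allowable decrease = 12.5 kg.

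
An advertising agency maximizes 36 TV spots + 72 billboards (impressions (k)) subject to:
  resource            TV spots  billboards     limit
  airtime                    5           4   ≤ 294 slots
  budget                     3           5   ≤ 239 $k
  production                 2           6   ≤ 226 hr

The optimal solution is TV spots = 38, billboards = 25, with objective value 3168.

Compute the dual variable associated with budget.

At the optimum: airtime uses 290 of 294 (slack = 4); budget uses 239 of 239 (binding); production uses 226 of 226 (binding).
Since airtime is not tight, its dual is 0.
From A_Bᵀ y = c: 3·y_budget + 2·y_production = 36; 5·y_budget + 6·y_production = 72.
This yields shadow prices y_budget = 9, y_production = 4.5.
Shadow price of budget = 9.

9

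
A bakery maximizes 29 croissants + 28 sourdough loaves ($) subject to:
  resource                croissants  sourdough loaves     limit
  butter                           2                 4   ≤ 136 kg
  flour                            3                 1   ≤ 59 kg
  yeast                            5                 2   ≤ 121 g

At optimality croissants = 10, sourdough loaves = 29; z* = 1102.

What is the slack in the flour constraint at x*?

0

flour used = 3·10 + 1·29 = 59; slack = 59 − 59 = 0.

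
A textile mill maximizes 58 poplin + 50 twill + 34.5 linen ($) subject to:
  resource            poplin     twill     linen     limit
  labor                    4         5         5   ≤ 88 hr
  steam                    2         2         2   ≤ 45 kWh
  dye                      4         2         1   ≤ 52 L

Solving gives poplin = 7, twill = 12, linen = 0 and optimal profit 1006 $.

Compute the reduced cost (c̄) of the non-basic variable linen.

Binding: labor and dye. Non-binding: steam (7 unused).
Since steam is not tight, its dual is 0.
The binding rows give the dual system: 4·y_labor + 4·y_dye = 58 and 5·y_labor + 2·y_dye = 50.
→ y_labor = 7 and y_dye = 7.5.
Reduced cost of linen: c₃ − yᵀa₃ = 34.5 − (7·5 + 7.5·1) = 34.5 − 42.5 = -8.

-8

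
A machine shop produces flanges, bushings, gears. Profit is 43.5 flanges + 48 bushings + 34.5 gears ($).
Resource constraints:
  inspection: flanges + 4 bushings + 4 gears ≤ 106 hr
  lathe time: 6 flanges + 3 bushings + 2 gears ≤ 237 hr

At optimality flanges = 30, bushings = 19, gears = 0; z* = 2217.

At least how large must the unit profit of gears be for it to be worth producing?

At the optimum: inspection uses 106 of 106 (binding); lathe time uses 237 of 237 (binding).
Dual feasibility on the basic columns requires 1·y_inspection + 6·y_lathe time = 43.5, 4·y_inspection + 3·y_lathe time = 48.
This yields shadow prices y_inspection = 7.5, y_lathe time = 6.
gears enters the basis when its profit ≥ yᵀa₃ = 7.5·4 + 6·2 = 42.

42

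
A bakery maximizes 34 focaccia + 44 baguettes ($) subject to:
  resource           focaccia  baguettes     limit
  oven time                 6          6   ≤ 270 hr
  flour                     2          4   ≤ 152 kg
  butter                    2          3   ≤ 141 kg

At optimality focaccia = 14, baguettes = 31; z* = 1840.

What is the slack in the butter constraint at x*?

20

butter used = 2·14 + 3·31 = 121; slack = 141 − 121 = 20.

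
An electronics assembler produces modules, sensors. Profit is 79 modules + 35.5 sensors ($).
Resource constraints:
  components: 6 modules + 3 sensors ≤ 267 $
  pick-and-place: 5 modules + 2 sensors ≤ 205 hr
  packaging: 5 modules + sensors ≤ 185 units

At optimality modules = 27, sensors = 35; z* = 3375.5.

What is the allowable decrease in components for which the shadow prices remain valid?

Binding constraints: components, pick-and-place. The basis is B = [[6,3],[5,2]] with det -3.
Per unit decrease in components, x* moves by d = (0.6667, -1.6667).
The basis stays optimal until packaging becomes binding; allowable decrease = 9 $.

9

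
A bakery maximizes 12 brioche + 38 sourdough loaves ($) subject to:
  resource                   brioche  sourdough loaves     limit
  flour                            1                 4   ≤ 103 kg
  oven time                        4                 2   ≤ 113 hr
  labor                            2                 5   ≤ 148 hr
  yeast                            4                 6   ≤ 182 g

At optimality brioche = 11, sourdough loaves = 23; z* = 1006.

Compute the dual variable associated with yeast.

1

Binding: flour and yeast. Non-binding: oven time (23 unused), labor (11 unused).
Since oven time, labor are not tight, their duals are 0.
From A_Bᵀ y = c: 1·y_flour + 4·y_yeast = 12; 4·y_flour + 6·y_yeast = 38.
→ y_flour = 8 and y_yeast = 1.
Shadow price of yeast = 1.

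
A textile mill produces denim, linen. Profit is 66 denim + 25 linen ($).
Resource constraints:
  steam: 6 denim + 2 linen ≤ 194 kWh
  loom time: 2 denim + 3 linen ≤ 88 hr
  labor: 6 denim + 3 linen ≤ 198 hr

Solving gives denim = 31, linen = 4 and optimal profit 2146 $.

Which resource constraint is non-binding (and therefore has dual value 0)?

steam: 194/194 (binding)
loom time: 74/88 (slack 14)
labor: 198/198 (binding)
By complementary slackness, a constraint with positive slack has shadow price 0 → loom time.

loom time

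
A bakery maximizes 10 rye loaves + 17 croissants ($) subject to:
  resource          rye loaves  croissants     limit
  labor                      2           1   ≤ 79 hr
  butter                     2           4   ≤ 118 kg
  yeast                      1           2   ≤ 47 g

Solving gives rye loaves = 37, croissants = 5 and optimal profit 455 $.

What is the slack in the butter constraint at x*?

24

butter used = 2·37 + 4·5 = 94; slack = 118 − 94 = 24.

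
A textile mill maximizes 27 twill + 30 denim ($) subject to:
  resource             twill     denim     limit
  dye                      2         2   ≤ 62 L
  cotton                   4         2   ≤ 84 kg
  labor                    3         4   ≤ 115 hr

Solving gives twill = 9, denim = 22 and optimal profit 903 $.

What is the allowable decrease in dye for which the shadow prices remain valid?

4.5

Binding constraints: dye, labor. The basis is B = [[2,2],[3,4]] with det 2.
Per unit decrease in dye, x* moves by d = (-2, 1.5).
The basis stays optimal until twill reaches 0; allowable decrease = 4.5 L.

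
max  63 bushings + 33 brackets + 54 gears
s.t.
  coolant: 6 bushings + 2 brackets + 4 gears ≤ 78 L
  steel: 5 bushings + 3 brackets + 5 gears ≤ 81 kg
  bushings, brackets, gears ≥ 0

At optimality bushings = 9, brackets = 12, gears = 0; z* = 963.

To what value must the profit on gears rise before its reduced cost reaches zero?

Both coolant and steel are binding at x*.
The binding rows give the dual system: 6·y_coolant + 5·y_steel = 63 and 2·y_coolant + 3·y_steel = 33.
→ y_coolant = 3 and y_steel = 9.
gears enters the basis when its profit ≥ yᵀa₃ = 3·4 + 9·5 = 57.

57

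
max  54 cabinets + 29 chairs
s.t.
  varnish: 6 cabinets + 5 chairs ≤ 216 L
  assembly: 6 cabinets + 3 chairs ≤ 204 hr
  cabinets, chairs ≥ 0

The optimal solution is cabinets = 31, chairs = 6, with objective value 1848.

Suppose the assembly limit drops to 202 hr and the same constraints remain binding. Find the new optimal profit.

At the optimum: varnish uses 216 of 216 (binding); assembly uses 204 of 204 (binding).
Dual feasibility on the basic columns requires 6·y_varnish + 6·y_assembly = 54, 5·y_varnish + 3·y_assembly = 29.
Solving: y_varnish = 1, y_assembly = 8.
Δz = y_assembly·Δb = 8 × (-2) = -16, so new z* = 1848 − 16 = 1832.

1832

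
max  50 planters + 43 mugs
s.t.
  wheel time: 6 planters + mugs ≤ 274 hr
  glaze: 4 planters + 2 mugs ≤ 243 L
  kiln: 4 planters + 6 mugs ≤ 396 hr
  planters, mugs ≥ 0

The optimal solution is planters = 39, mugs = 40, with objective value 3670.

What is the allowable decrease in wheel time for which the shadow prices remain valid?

Binding constraints: wheel time, kiln. The basis is B = [[6,1],[4,6]] with det 32.
Per unit decrease in wheel time, x* moves by d = (-0.1875, 0.125).
The basis stays optimal until planters reaches 0; allowable decrease = 208 hr.

208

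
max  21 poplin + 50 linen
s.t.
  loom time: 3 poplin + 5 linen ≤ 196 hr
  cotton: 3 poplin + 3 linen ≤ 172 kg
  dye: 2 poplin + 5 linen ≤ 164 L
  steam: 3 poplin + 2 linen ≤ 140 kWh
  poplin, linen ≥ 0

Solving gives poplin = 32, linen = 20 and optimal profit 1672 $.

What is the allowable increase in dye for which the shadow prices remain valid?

Binding constraints: loom time, dye. The basis is B = [[3,5],[2,5]] with det 5.
Per unit increase in dye, x* moves by d = (-1, 0.6).
The basis stays optimal until poplin reaches 0; allowable increase = 32 L.

32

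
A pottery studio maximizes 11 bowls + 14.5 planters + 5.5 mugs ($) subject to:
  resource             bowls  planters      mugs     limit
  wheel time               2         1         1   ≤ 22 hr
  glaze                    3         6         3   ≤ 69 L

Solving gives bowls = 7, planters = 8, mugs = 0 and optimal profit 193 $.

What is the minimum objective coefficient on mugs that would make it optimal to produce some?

8.5

Check each constraint at x*: wheel time 22/22 (tight); glaze 69/69 (tight).
From A_Bᵀ y = c: 2·y_wheel time + 3·y_glaze = 11; 1·y_wheel time + 6·y_glaze = 14.5.
→ y_wheel time = 2.5 and y_glaze = 2.
mugs enters the basis when its profit ≥ yᵀa₃ = 2.5·1 + 2·3 = 8.5.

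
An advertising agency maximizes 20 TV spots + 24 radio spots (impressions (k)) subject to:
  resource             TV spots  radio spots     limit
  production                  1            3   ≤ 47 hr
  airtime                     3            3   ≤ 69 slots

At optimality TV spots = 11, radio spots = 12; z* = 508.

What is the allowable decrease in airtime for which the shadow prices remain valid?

22

Binding constraints: production, airtime. The basis is B = [[1,3],[3,3]] with det -6.
Per unit decrease in airtime, x* moves by d = (-0.5, 0.1667).
The basis stays optimal until TV spots reaches 0; allowable decrease = 22 slots.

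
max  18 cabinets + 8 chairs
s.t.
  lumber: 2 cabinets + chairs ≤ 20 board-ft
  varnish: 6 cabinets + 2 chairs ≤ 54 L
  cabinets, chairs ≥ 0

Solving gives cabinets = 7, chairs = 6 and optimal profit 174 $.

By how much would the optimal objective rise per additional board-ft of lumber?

Both lumber and varnish are binding at x*.
Dual feasibility on the basic columns requires 2·y_lumber + 6·y_varnish = 18, 1·y_lumber + 2·y_varnish = 8.
→ y_lumber = 6 and y_varnish = 1.
Shadow price of lumber = 6.

6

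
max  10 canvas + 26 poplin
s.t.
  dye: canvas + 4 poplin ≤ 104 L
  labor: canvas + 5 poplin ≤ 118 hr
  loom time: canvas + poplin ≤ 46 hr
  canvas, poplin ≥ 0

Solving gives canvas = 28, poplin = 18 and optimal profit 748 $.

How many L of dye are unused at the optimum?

4

dye used = 1·28 + 4·18 = 100; slack = 104 − 100 = 4.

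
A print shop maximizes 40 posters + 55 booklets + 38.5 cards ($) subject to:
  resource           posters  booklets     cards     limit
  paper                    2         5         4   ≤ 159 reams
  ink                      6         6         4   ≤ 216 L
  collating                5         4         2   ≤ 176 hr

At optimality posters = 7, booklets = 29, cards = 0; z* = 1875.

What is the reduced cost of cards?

-1.5

Binding: paper and ink. Non-binding: collating (25 unused).
Since collating is not tight, its dual is 0.
From A_Bᵀ y = c: 2·y_paper + 6·y_ink = 40; 5·y_paper + 6·y_ink = 55.
This yields shadow prices y_paper = 5, y_ink = 5.
Reduced cost of cards: c₃ − yᵀa₃ = 38.5 − (5·4 + 5·4) = 38.5 − 40 = -1.5.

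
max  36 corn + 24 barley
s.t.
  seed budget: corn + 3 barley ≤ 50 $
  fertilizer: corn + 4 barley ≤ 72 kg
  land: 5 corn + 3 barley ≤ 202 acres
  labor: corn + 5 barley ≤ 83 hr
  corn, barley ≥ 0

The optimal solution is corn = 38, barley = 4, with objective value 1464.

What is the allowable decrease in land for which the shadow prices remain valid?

150

Binding constraints: seed budget, land. The basis is B = [[1,3],[5,3]] with det -12.
Per unit decrease in land, x* moves by d = (-0.25, 0.0833).
The basis stays optimal until labor becomes binding; allowable decrease = 150 acres.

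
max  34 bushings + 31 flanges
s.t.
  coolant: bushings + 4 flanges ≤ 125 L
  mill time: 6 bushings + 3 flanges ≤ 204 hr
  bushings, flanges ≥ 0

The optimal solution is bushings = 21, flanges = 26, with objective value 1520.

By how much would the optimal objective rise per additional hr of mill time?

5

Both coolant and mill time are binding at x*.
The binding rows give the dual system: 1·y_coolant + 6·y_mill time = 34 and 4·y_coolant + 3·y_mill time = 31.
Solving: y_coolant = 4, y_mill time = 5.
Shadow price of mill time = 5.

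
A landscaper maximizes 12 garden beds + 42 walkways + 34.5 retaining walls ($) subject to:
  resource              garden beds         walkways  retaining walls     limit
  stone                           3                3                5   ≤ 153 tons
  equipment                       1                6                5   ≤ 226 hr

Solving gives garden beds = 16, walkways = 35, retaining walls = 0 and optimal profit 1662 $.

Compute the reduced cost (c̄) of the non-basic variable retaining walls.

At the optimum: stone uses 153 of 153 (binding); equipment uses 226 of 226 (binding).
The binding rows give the dual system: 3·y_stone + 1·y_equipment = 12 and 3·y_stone + 6·y_equipment = 42.
This yields shadow prices y_stone = 2, y_equipment = 6.
Reduced cost of retaining walls: c₃ − yᵀa₃ = 34.5 − (2·5 + 6·5) = 34.5 − 40 = -5.5.

-5.5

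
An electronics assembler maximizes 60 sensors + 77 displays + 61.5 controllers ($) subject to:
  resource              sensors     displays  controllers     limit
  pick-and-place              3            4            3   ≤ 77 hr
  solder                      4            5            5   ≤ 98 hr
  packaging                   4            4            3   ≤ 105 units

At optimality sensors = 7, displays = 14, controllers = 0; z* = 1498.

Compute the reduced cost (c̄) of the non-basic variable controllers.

-7.5

Binding: pick-and-place and solder. Non-binding: packaging (21 unused).
Slack constraints have shadow price 0 (complementary slackness).
The binding rows give the dual system: 3·y_pick-and-place + 4·y_solder = 60 and 4·y_pick-and-place + 5·y_solder = 77.
This yields shadow prices y_pick-and-place = 8, y_solder = 9.
Reduced cost of controllers: c₃ − yᵀa₃ = 61.5 − (8·3 + 9·5) = 61.5 − 69 = -7.5.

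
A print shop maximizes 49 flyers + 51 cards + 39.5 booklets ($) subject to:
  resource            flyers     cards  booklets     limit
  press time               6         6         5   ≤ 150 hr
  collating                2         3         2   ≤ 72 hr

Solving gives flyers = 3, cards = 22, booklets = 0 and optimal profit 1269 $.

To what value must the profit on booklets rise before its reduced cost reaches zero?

Both press time and collating are binding at x*.
From A_Bᵀ y = c: 6·y_press time + 2·y_collating = 49; 6·y_press time + 3·y_collating = 51.
This yields shadow prices y_press time = 7.5, y_collating = 2.
booklets enters the basis when its profit ≥ yᵀa₃ = 7.5·5 + 2·2 = 41.5.

41.5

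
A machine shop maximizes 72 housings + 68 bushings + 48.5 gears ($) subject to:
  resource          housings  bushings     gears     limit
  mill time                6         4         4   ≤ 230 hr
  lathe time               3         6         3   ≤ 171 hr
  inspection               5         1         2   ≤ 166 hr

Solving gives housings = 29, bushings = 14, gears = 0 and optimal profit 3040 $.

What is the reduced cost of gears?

-4.5

Binding: mill time and lathe time. Non-binding: inspection (7 unused).
Slack constraints have shadow price 0 (complementary slackness).
Dual feasibility on the basic columns requires 6·y_mill time + 3·y_lathe time = 72, 4·y_mill time + 6·y_lathe time = 68.
This yields shadow prices y_mill time = 9.5, y_lathe time = 5.
Reduced cost of gears: c₃ − yᵀa₃ = 48.5 − (9.5·4 + 5·3) = 48.5 − 53 = -4.5.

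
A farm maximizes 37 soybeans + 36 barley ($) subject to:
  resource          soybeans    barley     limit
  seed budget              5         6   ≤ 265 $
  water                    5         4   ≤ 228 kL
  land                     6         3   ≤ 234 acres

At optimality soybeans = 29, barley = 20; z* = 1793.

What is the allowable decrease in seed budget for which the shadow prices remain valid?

Binding constraints: seed budget, land. The basis is B = [[5,6],[6,3]] with det -21.
Per unit decrease in seed budget, x* moves by d = (0.1429, -0.2857).
The basis stays optimal until barley reaches 0; allowable decrease = 70 $.

70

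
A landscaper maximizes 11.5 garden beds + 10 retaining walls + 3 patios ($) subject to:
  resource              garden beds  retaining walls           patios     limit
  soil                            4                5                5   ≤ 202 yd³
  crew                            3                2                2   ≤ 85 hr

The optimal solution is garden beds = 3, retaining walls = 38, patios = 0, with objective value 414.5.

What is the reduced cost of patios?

-7

Check each constraint at x*: soil 202/202 (tight); crew 85/85 (tight).
The binding rows give the dual system: 4·y_soil + 3·y_crew = 11.5 and 5·y_soil + 2·y_crew = 10.
Solving: y_soil = 1, y_crew = 2.5.
Reduced cost of patios: c₃ − yᵀa₃ = 3 − (1·5 + 2.5·2) = 3 − 10 = -7.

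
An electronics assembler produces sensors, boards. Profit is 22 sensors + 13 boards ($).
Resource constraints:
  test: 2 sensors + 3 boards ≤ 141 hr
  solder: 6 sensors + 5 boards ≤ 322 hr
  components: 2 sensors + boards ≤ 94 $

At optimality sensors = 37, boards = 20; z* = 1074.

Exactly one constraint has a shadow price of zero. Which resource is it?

test: 134/141 (slack 7)
solder: 322/322 (binding)
components: 94/94 (binding)
By complementary slackness, a constraint with positive slack has shadow price 0 → test.

test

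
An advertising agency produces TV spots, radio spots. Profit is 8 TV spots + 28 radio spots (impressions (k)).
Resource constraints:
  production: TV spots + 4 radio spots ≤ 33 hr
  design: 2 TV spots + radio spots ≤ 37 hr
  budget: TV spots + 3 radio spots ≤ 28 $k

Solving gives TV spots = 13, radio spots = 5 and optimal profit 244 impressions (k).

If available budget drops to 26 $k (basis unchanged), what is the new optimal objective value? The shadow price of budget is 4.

236

Δb = -2, so new z* = 244 + (4)·(-2) = 244 − 8 = 236.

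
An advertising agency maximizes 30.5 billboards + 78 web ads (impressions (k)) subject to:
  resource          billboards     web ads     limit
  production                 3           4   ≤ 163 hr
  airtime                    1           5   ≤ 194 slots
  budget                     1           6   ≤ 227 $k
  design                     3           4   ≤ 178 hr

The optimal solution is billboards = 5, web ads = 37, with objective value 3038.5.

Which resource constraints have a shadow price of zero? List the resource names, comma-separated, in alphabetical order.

airtime, design

production: 163/163 (binding)
airtime: 190/194 (slack 4)
budget: 227/227 (binding)
design: 163/178 (slack 15)
By complementary slackness, a constraint with positive slack has shadow price 0 → airtime, design.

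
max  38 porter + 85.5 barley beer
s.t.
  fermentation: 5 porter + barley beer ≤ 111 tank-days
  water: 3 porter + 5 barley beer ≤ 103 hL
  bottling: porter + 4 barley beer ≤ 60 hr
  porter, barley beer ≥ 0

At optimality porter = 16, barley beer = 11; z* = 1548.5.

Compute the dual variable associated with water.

At the optimum: fermentation uses 91 of 111 (slack = 20); water uses 103 of 103 (binding); bottling uses 60 of 60 (binding).
Since fermentation is not tight, its dual is 0.
From A_Bᵀ y = c: 3·y_water + 1·y_bottling = 38; 5·y_water + 4·y_bottling = 85.5.
This yields shadow prices y_water = 9.5, y_bottling = 9.5.
Shadow price of water = 9.5.

9.5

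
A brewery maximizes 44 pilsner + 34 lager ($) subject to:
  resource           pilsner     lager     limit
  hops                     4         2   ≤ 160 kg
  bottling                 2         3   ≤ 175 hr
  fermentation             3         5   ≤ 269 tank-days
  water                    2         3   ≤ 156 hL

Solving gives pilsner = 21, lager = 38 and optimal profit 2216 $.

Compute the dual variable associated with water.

6

Check each constraint at x*: hops 160/160 (tight); bottling 156/175 (slack 19); fermentation 253/269 (slack 16); water 156/156 (tight).
Slack constraints have shadow price 0 (complementary slackness).
From A_Bᵀ y = c: 4·y_hops + 2·y_water = 44; 2·y_hops + 3·y_water = 34.
Solving: y_hops = 8, y_water = 6.
Shadow price of water = 6.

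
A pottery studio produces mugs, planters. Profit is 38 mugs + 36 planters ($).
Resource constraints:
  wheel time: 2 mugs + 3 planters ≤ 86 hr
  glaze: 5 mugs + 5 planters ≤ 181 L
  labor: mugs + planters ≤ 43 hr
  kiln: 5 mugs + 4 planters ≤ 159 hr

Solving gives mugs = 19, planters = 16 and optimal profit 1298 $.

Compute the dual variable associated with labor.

0

At the optimum: wheel time uses 86 of 86 (binding); glaze uses 175 of 181 (slack = 6); labor uses 35 of 43 (slack = 8); kiln uses 159 of 159 (binding).
Since glaze, labor are not tight, their duals are 0.
From A_Bᵀ y = c: 2·y_wheel time + 5·y_kiln = 38; 3·y_wheel time + 4·y_kiln = 36.
This yields shadow prices y_wheel time = 4, y_kiln = 6.
Shadow price of labor = 0.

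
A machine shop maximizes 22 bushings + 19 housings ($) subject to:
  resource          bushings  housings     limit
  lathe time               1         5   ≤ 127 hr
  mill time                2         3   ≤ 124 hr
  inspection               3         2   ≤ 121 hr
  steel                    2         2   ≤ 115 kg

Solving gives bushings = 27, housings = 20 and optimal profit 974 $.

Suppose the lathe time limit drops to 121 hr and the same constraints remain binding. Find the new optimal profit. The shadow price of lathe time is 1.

Δb = -6, so new z* = 974 + (1)·(-6) = 974 − 6 = 968.

968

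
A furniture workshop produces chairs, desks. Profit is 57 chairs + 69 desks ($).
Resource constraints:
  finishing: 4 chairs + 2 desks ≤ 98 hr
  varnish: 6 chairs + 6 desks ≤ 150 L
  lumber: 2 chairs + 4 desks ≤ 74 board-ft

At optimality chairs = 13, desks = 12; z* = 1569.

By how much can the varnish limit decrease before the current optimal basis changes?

Binding constraints: varnish, lumber. The basis is B = [[6,6],[2,4]] with det 12.
Per unit decrease in varnish, x* moves by d = (-0.3333, 0.1667).
The basis stays optimal until chairs reaches 0; allowable decrease = 39 L.

39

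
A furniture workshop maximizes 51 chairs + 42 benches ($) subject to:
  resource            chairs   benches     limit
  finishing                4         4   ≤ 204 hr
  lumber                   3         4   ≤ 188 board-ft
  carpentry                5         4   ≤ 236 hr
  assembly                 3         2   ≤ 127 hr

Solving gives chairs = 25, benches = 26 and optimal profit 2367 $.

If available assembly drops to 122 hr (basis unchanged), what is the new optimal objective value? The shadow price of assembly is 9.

2322

Δb = -5, so new z* = 2367 + (9)·(-5) = 2367 − 45 = 2322.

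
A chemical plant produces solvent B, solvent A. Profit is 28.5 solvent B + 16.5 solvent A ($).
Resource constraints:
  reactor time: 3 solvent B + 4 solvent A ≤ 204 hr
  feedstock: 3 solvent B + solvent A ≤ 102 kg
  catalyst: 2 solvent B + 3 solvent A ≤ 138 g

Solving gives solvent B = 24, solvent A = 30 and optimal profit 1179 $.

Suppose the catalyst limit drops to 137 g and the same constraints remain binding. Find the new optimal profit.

1176

Binding: feedstock and catalyst. Non-binding: reactor time (12 unused).
Since reactor time is not tight, its dual is 0.
From A_Bᵀ y = c: 3·y_feedstock + 2·y_catalyst = 28.5; 1·y_feedstock + 3·y_catalyst = 16.5.
This yields shadow prices y_feedstock = 7.5, y_catalyst = 3.
Δz = y_catalyst·Δb = 3 × (-1) = -3, so new z* = 1179 − 3 = 1176.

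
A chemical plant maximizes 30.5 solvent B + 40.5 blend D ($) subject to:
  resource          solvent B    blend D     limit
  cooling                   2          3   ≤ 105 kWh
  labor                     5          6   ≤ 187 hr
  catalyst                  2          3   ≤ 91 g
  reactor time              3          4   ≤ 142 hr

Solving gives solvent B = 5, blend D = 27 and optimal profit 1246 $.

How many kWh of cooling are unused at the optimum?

cooling used = 2·5 + 3·27 = 91; slack = 105 − 91 = 14.

14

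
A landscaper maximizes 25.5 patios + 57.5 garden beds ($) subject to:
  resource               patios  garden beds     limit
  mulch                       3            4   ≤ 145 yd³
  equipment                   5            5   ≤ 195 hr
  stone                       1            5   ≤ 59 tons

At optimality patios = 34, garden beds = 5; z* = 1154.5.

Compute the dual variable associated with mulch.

Check each constraint at x*: mulch 122/145 (slack 23); equipment 195/195 (tight); stone 59/59 (tight).
Slack constraints have shadow price 0 (complementary slackness).
The binding rows give the dual system: 5·y_equipment + 1·y_stone = 25.5 and 5·y_equipment + 5·y_stone = 57.5.
This yields shadow prices y_equipment = 3.5, y_stone = 8.
Shadow price of mulch = 0.

0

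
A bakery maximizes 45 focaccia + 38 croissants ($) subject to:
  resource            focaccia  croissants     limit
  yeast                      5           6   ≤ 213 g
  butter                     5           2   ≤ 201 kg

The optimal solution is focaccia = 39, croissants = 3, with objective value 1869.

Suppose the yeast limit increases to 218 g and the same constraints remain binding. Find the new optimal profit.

At the optimum: yeast uses 213 of 213 (binding); butter uses 201 of 201 (binding).
From A_Bᵀ y = c: 5·y_yeast + 5·y_butter = 45; 6·y_yeast + 2·y_butter = 38.
This yields shadow prices y_yeast = 5, y_butter = 4.
Δz = y_yeast·Δb = 5 × (5) = 25, so new z* = 1869 + 25 = 1894.

1894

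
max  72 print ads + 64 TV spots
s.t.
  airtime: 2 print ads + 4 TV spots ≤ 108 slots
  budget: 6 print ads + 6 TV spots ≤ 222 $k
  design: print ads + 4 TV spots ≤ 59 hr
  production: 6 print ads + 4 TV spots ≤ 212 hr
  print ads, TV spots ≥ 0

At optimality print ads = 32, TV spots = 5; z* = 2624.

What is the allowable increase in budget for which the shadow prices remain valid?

4.2

Binding constraints: budget, production. The basis is B = [[6,6],[6,4]] with det -12.
Per unit increase in budget, x* moves by d = (-0.3333, 0.5).
The basis stays optimal until design becomes binding; allowable increase = 4.2 $k.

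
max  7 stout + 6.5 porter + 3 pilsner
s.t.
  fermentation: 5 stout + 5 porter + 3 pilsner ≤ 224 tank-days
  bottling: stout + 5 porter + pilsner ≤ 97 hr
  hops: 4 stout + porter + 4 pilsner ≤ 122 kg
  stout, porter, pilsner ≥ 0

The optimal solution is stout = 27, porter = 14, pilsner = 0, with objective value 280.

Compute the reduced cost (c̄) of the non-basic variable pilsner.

Binding: bottling and hops. Non-binding: fermentation (19 unused).
Slack constraints have shadow price 0 (complementary slackness).
From A_Bᵀ y = c: 1·y_bottling + 4·y_hops = 7; 5·y_bottling + 1·y_hops = 6.5.
→ y_bottling = 1 and y_hops = 1.5.
Reduced cost of pilsner: c₃ − yᵀa₃ = 3 − (1·1 + 1.5·4) = 3 − 7 = -4.

-4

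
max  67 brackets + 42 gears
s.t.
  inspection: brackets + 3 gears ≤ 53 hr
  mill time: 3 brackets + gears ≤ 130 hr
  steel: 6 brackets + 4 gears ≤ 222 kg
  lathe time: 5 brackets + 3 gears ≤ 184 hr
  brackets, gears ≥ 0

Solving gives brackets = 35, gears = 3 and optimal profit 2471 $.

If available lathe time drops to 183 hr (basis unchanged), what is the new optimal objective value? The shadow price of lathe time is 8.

Δb = -1, so new z* = 2471 + (8)·(-1) = 2471 − 8 = 2463.

2463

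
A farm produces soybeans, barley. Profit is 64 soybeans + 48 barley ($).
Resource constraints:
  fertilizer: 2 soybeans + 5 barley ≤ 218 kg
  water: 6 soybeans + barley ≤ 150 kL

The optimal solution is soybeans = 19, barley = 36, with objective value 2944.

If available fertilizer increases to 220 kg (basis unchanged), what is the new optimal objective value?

Check each constraint at x*: fertilizer 218/218 (tight); water 150/150 (tight).
From A_Bᵀ y = c: 2·y_fertilizer + 6·y_water = 64; 5·y_fertilizer + 1·y_water = 48.
This yields shadow prices y_fertilizer = 8, y_water = 8.
Δz = y_fertilizer·Δb = 8 × (2) = 16, so new z* = 2944 + 16 = 2960.

2960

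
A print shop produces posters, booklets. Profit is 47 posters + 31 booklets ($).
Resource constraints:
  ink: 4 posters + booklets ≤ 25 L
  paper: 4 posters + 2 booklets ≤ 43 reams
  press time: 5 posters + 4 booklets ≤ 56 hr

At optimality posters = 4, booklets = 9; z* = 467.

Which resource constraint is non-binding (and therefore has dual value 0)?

ink: 25/25 (binding)
paper: 34/43 (slack 9)
press time: 56/56 (binding)
By complementary slackness, a constraint with positive slack has shadow price 0 → paper.

paper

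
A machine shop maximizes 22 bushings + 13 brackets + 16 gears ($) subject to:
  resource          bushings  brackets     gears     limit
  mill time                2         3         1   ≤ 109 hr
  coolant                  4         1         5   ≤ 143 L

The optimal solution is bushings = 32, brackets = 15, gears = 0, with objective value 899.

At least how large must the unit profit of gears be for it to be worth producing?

Check each constraint at x*: mill time 109/109 (tight); coolant 143/143 (tight).
The binding rows give the dual system: 2·y_mill time + 4·y_coolant = 22 and 3·y_mill time + 1·y_coolant = 13.
Solving: y_mill time = 3, y_coolant = 4.
gears enters the basis when its profit ≥ yᵀa₃ = 3·1 + 4·5 = 23.

23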